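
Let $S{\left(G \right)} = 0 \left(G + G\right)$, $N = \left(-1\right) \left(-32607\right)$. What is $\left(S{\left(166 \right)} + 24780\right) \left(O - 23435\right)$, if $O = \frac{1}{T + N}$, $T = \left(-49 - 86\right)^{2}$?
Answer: $- \frac{2459926952735}{4236} \approx -5.8072 \cdot 10^{8}$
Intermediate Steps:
$N = 32607$
$S{\left(G \right)} = 0$ ($S{\left(G \right)} = 0 \cdot 2 G = 0$)
$T = 18225$ ($T = \left(-135\right)^{2} = 18225$)
$O = \frac{1}{50832}$ ($O = \frac{1}{18225 + 32607} = \frac{1}{50832} \approx 1.9673 \cdot 10^{-5}$)
$\left(S{\left(166 \right)} + 24780\right) \left(O - 23435\right) = \left(0 + 24780\right) \left(\frac{1}{50832} - 23435\right) = 24780 \left(- \frac{1191247919}{50832}\right) = - \frac{2459926952735}{4236}$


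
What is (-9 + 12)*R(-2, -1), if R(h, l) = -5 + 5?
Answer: 0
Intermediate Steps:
R(h, l) = 0
(-9 + 12)*R(-2, -1) = (-9 + 12)*0 = 3*0 = 0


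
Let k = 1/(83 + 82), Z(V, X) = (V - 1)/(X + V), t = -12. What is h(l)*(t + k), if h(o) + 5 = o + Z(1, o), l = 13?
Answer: -15832/165 ≈ -95.952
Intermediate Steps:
Z(V, X) = (-1 + V)/(V + X)
k = 1/165 ≈ 0.0060606
h(o) = -5 + o (h(o) = -5 + (o + (-1 + 1)/(1 + o)) = -5 + (o + 0/(1 + o)) = -5 + (o + 0) = -5 + o)
h(l)*(t + k) = (-5 + 13)*(-12 + 1/165) = 8*(-1979/165) = -15832/165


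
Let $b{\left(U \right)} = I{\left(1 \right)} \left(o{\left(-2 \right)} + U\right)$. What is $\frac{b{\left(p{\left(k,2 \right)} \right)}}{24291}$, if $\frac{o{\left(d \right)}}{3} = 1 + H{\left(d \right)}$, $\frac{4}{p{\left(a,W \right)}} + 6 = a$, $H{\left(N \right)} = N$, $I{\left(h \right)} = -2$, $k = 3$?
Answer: $\frac{26}{72873} \approx 0.00035679$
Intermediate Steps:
$p{\left(a,W \right)} = \frac{4}{-6 + a}$
$o{\left(d \right)} = 3 + 3 d$ ($o{\left(d \right)} = 3 \left(1 + d\right) = 3 + 3 d$)
$b{\left(U \right)} = 6 - 2 U$ ($b{\left(U \right)} = - 2 \left(\left(3 + 3 \left(-2\right)\right) + U\right) = - 2 \left(\left(3 - 6\right) + U\right) = - 2 \left(-3 + U\right) = 6 - 2 U$)
$\frac{b{\left(p{\left(k,2 \right)} \right)}}{24291} = \frac{6 - 2 \frac{4}{-6 + 3}}{24291} = \left(6 - 2 \frac{4}{-3}\right) \frac{1}{24291} = \left(6 - 2 \cdot 4 \left(- \frac{1}{3}\right)\right) \frac{1}{24291} = \left(6 - - \frac{8}{3}\right) \frac{1}{24291} = \left(6 + \frac{8}{3}\right) \frac{1}{24291} = \frac{26}{3} \cdot \frac{1}{24291} = \frac{26}{72873}$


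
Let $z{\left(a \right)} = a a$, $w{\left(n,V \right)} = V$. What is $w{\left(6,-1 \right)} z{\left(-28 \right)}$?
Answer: $-784$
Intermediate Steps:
$z{\left(a \right)} = a^{2}$
$w{\left(6,-1 \right)} z{\left(-28 \right)} = - \left(-28\right)^{2} = \left(-1\right) 784 = -784$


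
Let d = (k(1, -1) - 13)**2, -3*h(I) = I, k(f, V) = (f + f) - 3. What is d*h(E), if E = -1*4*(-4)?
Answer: -3136/3 ≈ -1045.3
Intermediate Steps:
E = 16 (E = -4*(-4) = 16)
k(f, V) = -3 + 2*f (k(f, V) = 2*f - 3 = -3 + 2*f)
h(I) = -I/3
d = 196 (d = ((-3 + 2*1) - 13)**2 = ((-3 + 2) - 13)**2 = (-1 - 13)**2 = (-14)**2 = 196)
d*h(E) = 196*(-1/3*16) = 196*(-16/3) = -3136/3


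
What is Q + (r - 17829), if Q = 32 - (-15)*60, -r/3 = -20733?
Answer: 45302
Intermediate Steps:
r = 62199 (r = -3*(-20733) = 62199)
Q = 932 (Q = 32 - 15*(-60) = 32 + 900 = 932)
Q + (r - 17829) = 932 + (62199 - 17829) = 932 + 44370 = 45302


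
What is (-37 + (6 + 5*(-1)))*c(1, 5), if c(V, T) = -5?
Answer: 180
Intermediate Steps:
(-37 + (6 + 5*(-1)))*c(1, 5) = (-37 + (6 + 5*(-1)))*(-5) = (-37 + (6 - 5))*(-5) = (-37 + 1)*(-5) = -36*(-5) = 180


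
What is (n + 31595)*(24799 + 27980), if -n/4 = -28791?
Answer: 7745793261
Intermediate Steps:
n = 115164 (n = -4*(-28791) = 115164)
(n + 31595)*(24799 + 27980) = (115164 + 31595)*(24799 + 27980) = 146759*52779 = 7745793261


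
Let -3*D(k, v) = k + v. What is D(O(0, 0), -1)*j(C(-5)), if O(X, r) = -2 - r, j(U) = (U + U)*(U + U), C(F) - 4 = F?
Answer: 4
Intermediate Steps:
C(F) = 4 + F
j(U) = 4*U**2 (j(U) = (2*U)*(2*U) = 4*U**2)
D(k, v) = -k/3 - v/3 (D(k, v) = -(k + v)/3 = -k/3 - v/3)
D(O(0, 0), -1)*j(C(-5)) = (-(-2 - 1*0)/3 - 1/3*(-1))*(4*(4 - 5)**2) = (-(-2 + 0)/3 + 1/3)*(4*(-1)**2) = (-1/3*(-2) + 1/3)*(4*1) = (2/3 + 1/3)*4 = 1*4 = 4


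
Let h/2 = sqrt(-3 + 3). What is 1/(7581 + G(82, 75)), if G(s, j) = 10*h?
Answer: 1/7581 ≈ 0.00013191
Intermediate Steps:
h = 0 (h = 2*sqrt(-3 + 3) = 2*sqrt(0) = 2*0 = 0)
G(s, j) = 0 (G(s, j) = 10*0 = 0)
1/(7581 + G(82, 75)) = 1/(7581 + 0) = 1/7581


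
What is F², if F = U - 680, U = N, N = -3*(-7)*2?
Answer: 407044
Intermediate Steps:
N = 42 (N = 21*2 = 42)
U = 42
F = -638 (F = 42 - 680 = -638)
F² = (-638)² = 407044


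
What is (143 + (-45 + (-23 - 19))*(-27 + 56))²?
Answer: 5664400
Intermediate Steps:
(143 + (-45 + (-23 - 19))*(-27 + 56))² = (143 + (-45 - 42)*29)² = (143 - 87*29)² = (143 - 2523)² = (-2380)² = 5664400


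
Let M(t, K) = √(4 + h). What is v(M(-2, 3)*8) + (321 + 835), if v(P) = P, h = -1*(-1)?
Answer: 1156 + 8*√5 ≈ 1173.9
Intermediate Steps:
h = 1
M(t, K) = √5 (M(t, K) = √(4 + 1) = √5)
v(M(-2, 3)*8) + (321 + 835) = √5*8 + (321 + 835) = 8*√5 + 1156 = 1156 + 8*√5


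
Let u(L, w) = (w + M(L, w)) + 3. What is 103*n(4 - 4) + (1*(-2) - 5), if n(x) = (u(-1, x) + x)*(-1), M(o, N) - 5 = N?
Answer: -831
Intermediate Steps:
M(o, N) = 5 + N
u(L, w) = 8 + 2*w (u(L, w) = (w + (5 + w)) + 3 = (5 + 2*w) + 3 = 8 + 2*w)
n(x) = -8 - 3*x (n(x) = ((8 + 2*x) + x)*(-1) = (8 + 3*x)*(-1) = -8 - 3*x)
103*n(4 - 4) + (1*(-2) - 5) = 103*(-8 - 3*(4 - 4)) + (1*(-2) - 5) = 103*(-8 - 3*0) + (-2 - 5) = 103*(-8 + 0) - 7 = 103*(-8) - 7 = -824 - 7 = -831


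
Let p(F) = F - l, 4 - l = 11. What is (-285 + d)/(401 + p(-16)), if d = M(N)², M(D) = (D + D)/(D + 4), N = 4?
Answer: -71/98 ≈ -0.72449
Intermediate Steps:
l = -7 (l = 4 - 1*11 = 4 - 11 = -7)
p(F) = 7 + F (p(F) = F - 1*(-7) = F + 7 = 7 + F)
M(D) = 2*D/(4 + D) (M(D) = (2*D)/(4 + D) = 2*D/(4 + D))
d = 1 (d = (2*4/(4 + 4))² = (2*4/8)² = (2*4*(⅛))² = 1² = 1)
(-285 + d)/(401 + p(-16)) = (-285 + 1)/(401 + (7 - 16)) = -284/(401 - 9) = -284/392 = -284*1/392 = -71/98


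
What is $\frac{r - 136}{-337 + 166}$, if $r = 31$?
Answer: $\frac{35}{57} \approx 0.61403$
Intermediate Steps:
$\frac{r - 136}{-337 + 166} = \frac{31 - 136}{-337 + 166} = - \frac{105}{-171} = \left(-105\right) \left(- \frac{1}{171}\right) = \frac{35}{57}$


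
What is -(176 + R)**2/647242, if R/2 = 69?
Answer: -49298/323621 ≈ -0.15233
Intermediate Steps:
R = 138 (R = 2*69 = 138)
-(176 + R)**2/647242 = -(176 + 138)**2/647242 = -314**2/647242 = -98596/647242 = -1*49298/323621 = -49298/323621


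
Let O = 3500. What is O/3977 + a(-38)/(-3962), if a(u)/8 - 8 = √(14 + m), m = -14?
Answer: 6806236/7878437 ≈ 0.86391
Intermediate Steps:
a(u) = 64 (a(u) = 64 + 8*√(14 - 14) = 64 + 8*√0 = 64 + 8*0 = 64 + 0 = 64)
O/3977 + a(-38)/(-3962) = 3500/3977 + 64/(-3962) = 3500*(1/3977) + 64*(-1/3962) = 3500/3977 - 32/1981 = 6806236/7878437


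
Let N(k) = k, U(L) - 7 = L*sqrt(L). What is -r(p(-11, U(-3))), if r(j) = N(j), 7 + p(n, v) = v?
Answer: 3*I*sqrt(3) ≈ 5.1962*I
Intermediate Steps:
U(L) = 7 + L**(3/2) (U(L) = 7 + L*sqrt(L) = 7 + L**(3/2))
p(n, v) = -7 + v
r(j) = j
-r(p(-11, U(-3))) = -(-7 + (7 + (-3)**(3/2))) = -(-7 + (7 - 3*I*sqrt(3))) = -(-3)*I*sqrt(3) = 3*I*sqrt(3)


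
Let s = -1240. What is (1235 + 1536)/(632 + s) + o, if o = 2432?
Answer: 1475885/608 ≈ 2427.4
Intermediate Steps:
(1235 + 1536)/(632 + s) + o = (1235 + 1536)/(632 - 1240) + 2432 = 2771/(-608) + 2432 = 2771*(-1/608) + 2432 = -2771/608 + 2432 = 1475885/608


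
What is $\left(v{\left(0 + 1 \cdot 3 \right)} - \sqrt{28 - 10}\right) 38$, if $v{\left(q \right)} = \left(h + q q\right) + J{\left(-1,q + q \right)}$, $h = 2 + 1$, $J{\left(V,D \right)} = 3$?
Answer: $570 - 114 \sqrt{2} \approx 408.78$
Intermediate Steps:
$h = 3$
$v{\left(q \right)} = 6 + q^{2}$ ($v{\left(q \right)} = \left(3 + q q\right) + 3 = \left(3 + q^{2}\right) + 3 = 6 + q^{2}$)
$\left(v{\left(0 + 1 \cdot 3 \right)} - \sqrt{28 - 10}\right) 38 = \left(\left(6 + \left(0 + 1 \cdot 3\right)^{2}\right) - \sqrt{28 - 10}\right) 38 = \left(\left(6 + \left(0 + 3\right)^{2}\right) - \sqrt{18}\right) 38 = \left(\left(6 + 3^{2}\right) - 3 \sqrt{2}\right) 38 = \left(\left(6 + 9\right) - 3 \sqrt{2}\right) 38 = \left(15 - 3 \sqrt{2}\right) 38 = 570 - 114 \sqrt{2}$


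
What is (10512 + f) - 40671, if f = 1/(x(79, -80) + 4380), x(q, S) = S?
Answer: -129683699/4300 ≈ -30159.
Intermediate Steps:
f = 1/4300 (f = 1/(-80 + 4380) = 1/4300 ≈ 0.00023256)
(10512 + f) - 40671 = (10512 + 1/4300) - 40671 = 45201601/4300 - 40671 = -129683699/4300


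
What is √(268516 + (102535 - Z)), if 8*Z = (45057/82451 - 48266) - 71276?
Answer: √41984794621846486/329804 ≈ 621.28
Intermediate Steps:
Z = -9856312385/659608 (Z = ((45057/82451 - 48266) - 71276)/8 = (-3979534909/82451 - 71276)/8 = (⅛)*(-9856312385/82451) = -9856312385/659608 ≈ -14943.)
√(268516 + (102535 - Z)) = √(268516 + (102535 - 1*(-9856312385/659608))) = √(268516 + (102535 + 9856312385/659608)) = √(268516 + 77489218665/659608) = √(254604520393/659608) = √41984794621846486/329804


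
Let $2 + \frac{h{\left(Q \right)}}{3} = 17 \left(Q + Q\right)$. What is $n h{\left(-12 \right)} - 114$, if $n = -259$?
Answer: $318456$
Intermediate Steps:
$h{\left(Q \right)} = -6 + 102 Q$ ($h{\left(Q \right)} = -6 + 3 \cdot 17 \left(Q + Q\right) = -6 + 3 \cdot 17 \cdot 2 Q = -6 + 3 \cdot 34 Q = -6 + 102 Q$)
$n h{\left(-12 \right)} - 114 = - 259 \left(-6 + 102 \left(-12\right)\right) - 114 = - 259 \left(-6 - 1224\right) - 114 = \left(-259\right) \left(-1230\right) - 114 = 318570 - 114 = 318456$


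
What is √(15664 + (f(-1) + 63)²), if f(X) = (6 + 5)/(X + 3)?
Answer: 5*√3257/2 ≈ 142.68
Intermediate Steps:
f(X) = 11/(3 + X)
√(15664 + (f(-1) + 63)²) = √(15664 + (11/(3 - 1) + 63)²) = √(15664 + (11/2 + 63)²) = √(15664 + (137/2)²) = √(15664 + 18769/4) = √(81425/4) = 5*√3257/2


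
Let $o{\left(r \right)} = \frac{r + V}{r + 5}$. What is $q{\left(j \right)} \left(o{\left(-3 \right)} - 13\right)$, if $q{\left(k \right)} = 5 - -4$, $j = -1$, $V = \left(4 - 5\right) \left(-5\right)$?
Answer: $-108$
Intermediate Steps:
$V = 5$ ($V = \left(-1\right) \left(-5\right) = 5$)
$o{\left(r \right)} = 1$ ($o{\left(r \right)} = \frac{r + 5}{r + 5} = \frac{5 + r}{5 + r} = 1$)
$q{\left(k \right)} = 9$ ($q{\left(k \right)} = 5 + 4 = 9$)
$q{\left(j \right)} \left(o{\left(-3 \right)} - 13\right) = 9 \left(1 - 13\right) = 9 \left(-12\right) = -108$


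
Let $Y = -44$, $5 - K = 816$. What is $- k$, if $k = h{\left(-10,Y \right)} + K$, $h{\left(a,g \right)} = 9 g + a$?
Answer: $1217$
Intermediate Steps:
$K = -811$ ($K = 5 - 816 = -811$)
$h{\left(a,g \right)} = a + 9 g$
$k = -1217$ ($k = \left(-10 + 9 \left(-44\right)\right) - 811 = \left(-10 - 396\right) - 811 = -406 - 811 = -1217$)
$- k = \left(-1\right) \left(-1217\right) = 1217$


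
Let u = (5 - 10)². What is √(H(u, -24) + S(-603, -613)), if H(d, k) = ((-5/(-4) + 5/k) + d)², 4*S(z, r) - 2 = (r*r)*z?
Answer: I*√32628382895/24 ≈ 7526.4*I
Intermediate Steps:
S(z, r) = ½ + z*r²/4 (S(z, r) = ½ + ((r*r)*z)/4 = ½ + (r²*z)/4 = ½ + (z*r²)/4 = ½ + z*r²/4)
u = 25 (u = (-5)² = 25)
H(d, k) = (5/4 + d + 5/k)² (H(d, k) = ((-5*(-¼) + 5/k) + d)² = ((5/4 + 5/k) + d)² = (5/4 + d + 5/k)²)
√(H(u, -24) + S(-603, -613)) = √((1/16)*(20 + 5*(-24) + 4*25*(-24))²/(-24)² + (½ + (¼)*(-603)*(-613)²)) = √((1/16)*(1/576)*(20 - 120 - 2400)² + (½ + (¼)*(-603)*375769)) = √((1/16)*(1/576)*(-2500)² + (½ - 226588707/4)) = √((1/16)*(1/576)*6250000 - 226588705/4) = √(390625/576 - 226588705/4) = √(-32628382895/576) = I*√32628382895/24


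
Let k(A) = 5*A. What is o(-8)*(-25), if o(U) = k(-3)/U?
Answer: -375/8 ≈ -46.875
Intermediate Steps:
o(U) = -15/U (o(U) = (5*(-3))/U = -15/U)
o(-8)*(-25) = -15/(-8)*(-25) = -15*(-⅛)*(-25) = (15/8)*(-25) = -375/8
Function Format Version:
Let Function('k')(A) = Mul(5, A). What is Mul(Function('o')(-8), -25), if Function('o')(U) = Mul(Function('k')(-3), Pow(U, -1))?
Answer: Rational(-375, 8) ≈ -46.875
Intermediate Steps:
Function('o')(U) = Mul(-15, Pow(U, -1)) (Function('o')(U) = Mul(Mul(5, -3), Pow(U, -1)) = Mul(-15, Pow(U, -1)))
Mul(Function('o')(-8), -25) = Mul(Mul(-15, Pow(-8, -1)), -25) = Mul(Mul(-15, Rational(-1, 8)), -25) = Mul(Rational(15, 8), -25) = Rational(-375, 8)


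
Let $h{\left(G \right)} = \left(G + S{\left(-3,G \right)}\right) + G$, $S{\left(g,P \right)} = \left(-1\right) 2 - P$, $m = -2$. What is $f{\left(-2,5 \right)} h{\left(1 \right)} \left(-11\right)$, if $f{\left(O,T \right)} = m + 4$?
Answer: $22$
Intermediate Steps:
$S{\left(g,P \right)} = -2 - P$
$h{\left(G \right)} = -2 + G$ ($h{\left(G \right)} = \left(G - \left(2 + G\right)\right) + G = -2 + G$)
$f{\left(O,T \right)} = 2$ ($f{\left(O,T \right)} = -2 + 4 = 2$)
$f{\left(-2,5 \right)} h{\left(1 \right)} \left(-11\right) = 2 \left(-2 + 1\right) \left(-11\right) = 2 \left(-1\right) \left(-11\right) = \left(-2\right) \left(-11\right) = 22$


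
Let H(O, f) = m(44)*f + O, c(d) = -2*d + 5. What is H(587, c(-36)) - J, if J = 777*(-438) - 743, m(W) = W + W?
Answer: 348432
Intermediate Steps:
m(W) = 2*W
c(d) = 5 - 2*d
H(O, f) = O + 88*f (H(O, f) = (2*44)*f + O = 88*f + O = O + 88*f)
J = -341069 (J = -340326 - 743 = -341069)
H(587, c(-36)) - J = (587 + 88*(5 - 2*(-36))) - 1*(-341069) = (587 + 88*(5 + 72)) + 341069 = (587 + 88*77) + 341069 = (587 + 6776) + 341069 = 7363 + 341069 = 348432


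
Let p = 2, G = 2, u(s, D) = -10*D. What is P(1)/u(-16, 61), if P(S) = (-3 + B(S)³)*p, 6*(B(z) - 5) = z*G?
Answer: -803/1647 ≈ -0.48755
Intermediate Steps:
B(z) = 5 + z/3 (B(z) = 5 + (z*2)/6 = 5 + (2*z)/6 = 5 + z/3)
P(S) = -6 + 2*(5 + S/3)³ (P(S) = (-3 + (5 + S/3)³)*2 = -6 + 2*(5 + S/3)³)
P(1)/u(-16, 61) = (-6 + 2*(15 + 1)³/27)/((-10*61)) = (-6 + (2/27)*16³)/(-610) = (-6 + (2/27)*4096)*(-1/610) = (-6 + 8192/27)*(-1/610) = (8030/27)*(-1/610) = -803/1647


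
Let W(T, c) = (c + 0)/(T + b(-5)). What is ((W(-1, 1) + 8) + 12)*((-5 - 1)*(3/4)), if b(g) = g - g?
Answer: -171/2 ≈ -85.500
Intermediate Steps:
b(g) = 0
W(T, c) = c/T (W(T, c) = (c + 0)/(T + 0) = c/T)
((W(-1, 1) + 8) + 12)*((-5 - 1)*(3/4)) = ((1/(-1) + 8) + 12)*((-5 - 1)*(3/4)) = ((1*(-1) + 8) + 12)*(-18/4) = ((-1 + 8) + 12)*(-6*3/4) = (7 + 12)*(-9/2) = 19*(-9/2) = -171/2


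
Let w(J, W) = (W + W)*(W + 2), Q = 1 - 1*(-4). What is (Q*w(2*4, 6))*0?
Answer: 0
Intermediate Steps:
Q = 5 (Q = 1 + 4 = 5)
w(J, W) = 2*W*(2 + W) (w(J, W) = (2*W)*(2 + W) = 2*W*(2 + W))
(Q*w(2*4, 6))*0 = (5*(2*6*(2 + 6)))*0 = (5*(2*6*8))*0 = (5*96)*0 = 480*0 = 0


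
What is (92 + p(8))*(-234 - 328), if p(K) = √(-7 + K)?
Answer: -52266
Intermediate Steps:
(92 + p(8))*(-234 - 328) = (92 + √(-7 + 8))*(-234 - 328) = (92 + √1)*(-562) = (92 + 1)*(-562) = 93*(-562) = -52266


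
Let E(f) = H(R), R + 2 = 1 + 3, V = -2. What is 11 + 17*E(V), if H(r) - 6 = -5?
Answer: 28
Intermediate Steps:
R = 2 (R = -2 + (1 + 3) = -2 + 4 = 2)
H(r) = 1 (H(r) = 6 - 5 = 1)
E(f) = 1
11 + 17*E(V) = 11 + 17*1 = 11 + 17 = 28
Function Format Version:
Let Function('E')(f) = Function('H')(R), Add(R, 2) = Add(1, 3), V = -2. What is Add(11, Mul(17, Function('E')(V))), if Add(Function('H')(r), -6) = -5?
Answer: 28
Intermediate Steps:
R = 2 (R = Add(-2, Add(1, 3)) = Add(-2, 4) = 2)
Function('H')(r) = 1 (Function('H')(r) = Add(6, -5) = 1)
Function('E')(f) = 1
Add(11, Mul(17, Function('E')(V))) = Add(11, Mul(17, 1)) = Add(11, 17) = 28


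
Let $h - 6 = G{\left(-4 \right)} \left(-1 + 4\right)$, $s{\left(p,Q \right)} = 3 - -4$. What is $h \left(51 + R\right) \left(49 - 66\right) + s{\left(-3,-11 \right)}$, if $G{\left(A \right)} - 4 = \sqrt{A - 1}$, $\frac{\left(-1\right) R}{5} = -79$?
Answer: $-136469 - 22746 i \sqrt{5} \approx -1.3647 \cdot 10^{5} - 50862.0 i$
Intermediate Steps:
$R = 395$ ($R = \left(-5\right) \left(-79\right) = 395$)
$s{\left(p,Q \right)} = 7$ ($s{\left(p,Q \right)} = 3 + 4 = 7$)
$G{\left(A \right)} = 4 + \sqrt{-1 + A}$ ($G{\left(A \right)} = 4 + \sqrt{A - 1} = 4 + \sqrt{-1 + A}$)
$h = 18 + 3 i \sqrt{5}$ ($h = 6 + \left(4 + \sqrt{-1 - 4}\right) \left(-1 + 4\right) = 6 + \left(4 + \sqrt{-5}\right) 3 = 6 + \left(4 + i \sqrt{5}\right) 3 = 6 + \left(12 + 3 i \sqrt{5}\right) = 18 + 3 i \sqrt{5} \approx 18.0 + 6.7082 i$)
$h \left(51 + R\right) \left(49 - 66\right) + s{\left(-3,-11 \right)} = \left(18 + 3 i \sqrt{5}\right) \left(51 + 395\right) \left(49 - 66\right) + 7 = \left(18 + 3 i \sqrt{5}\right) 446 \left(-17\right) + 7 = \left(18 + 3 i \sqrt{5}\right) \left(-7582\right) + 7 = \left(-136476 - 22746 i \sqrt{5}\right) + 7 = -136469 - 22746 i \sqrt{5}$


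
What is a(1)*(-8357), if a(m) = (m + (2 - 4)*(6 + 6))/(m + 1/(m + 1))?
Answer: 384422/3 ≈ 1.2814e+5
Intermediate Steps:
a(m) = (-24 + m)/(m + 1/(1 + m)) (a(m) = (m - 2*12)/(m + 1/(1 + m)) = (m - 24)/(m + 1/(1 + m)) = (-24 + m)/(m + 1/(1 + m)))
a(1)*(-8357) = ((-24 + 1² - 23*1)/(1 + 1 + 1²))*(-8357) = ((-24 + 1 - 23)/(1 + 1 + 1))*(-8357) = (-46/3)*(-8357) = ((⅓)*(-46))*(-8357) = -46/3*(-8357) = 384422/3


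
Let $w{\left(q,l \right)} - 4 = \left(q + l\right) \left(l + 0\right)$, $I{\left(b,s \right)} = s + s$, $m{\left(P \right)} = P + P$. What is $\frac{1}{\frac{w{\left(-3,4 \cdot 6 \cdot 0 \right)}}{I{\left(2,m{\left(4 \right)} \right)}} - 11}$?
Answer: $- \frac{4}{43} \approx -0.093023$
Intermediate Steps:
$m{\left(P \right)} = 2 P$
$I{\left(b,s \right)} = 2 s$
$w{\left(q,l \right)} = 4 + l \left(l + q\right)$ ($w{\left(q,l \right)} = 4 + \left(q + l\right) \left(l + 0\right) = 4 + \left(l + q\right) l = 4 + l \left(l + q\right)$)
$\frac{1}{\frac{w{\left(-3,4 \cdot 6 \cdot 0 \right)}}{I{\left(2,m{\left(4 \right)} \right)}} - 11} = \frac{1}{\frac{4 + \left(4 \cdot 6 \cdot 0\right)^{2} + 4 \cdot 6 \cdot 0 \left(-3\right)}{2 \cdot 2 \cdot 4} - 11} = \frac{1}{\frac{4 + \left(24 \cdot 0\right)^{2} + 24 \cdot 0 \left(-3\right)}{2 \cdot 8} - 11} = \frac{1}{\frac{4 + 0^{2} + 0 \left(-3\right)}{16} - 11} = \frac{1}{\frac{4 + 0 + 0}{16} - 11} = \frac{1}{\frac{1}{16} \cdot 4 - 11} = \frac{1}{\frac{1}{4} - 11} = \frac{1}{- \frac{43}{4}} = - \frac{4}{43}$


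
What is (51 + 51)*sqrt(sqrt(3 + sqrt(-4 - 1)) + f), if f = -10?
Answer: 102*sqrt(-10 + sqrt(3 + I*sqrt(5))) ≈ 10.862 + 291.64*I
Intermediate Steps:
(51 + 51)*sqrt(sqrt(3 + sqrt(-4 - 1)) + f) = (51 + 51)*sqrt(sqrt(3 + sqrt(-4 - 1)) - 10) = 102*sqrt(sqrt(3 + sqrt(-5)) - 10) = 102*sqrt(sqrt(3 + I*sqrt(5)) - 10) = 102*sqrt(-10 + sqrt(3 + I*sqrt(5)))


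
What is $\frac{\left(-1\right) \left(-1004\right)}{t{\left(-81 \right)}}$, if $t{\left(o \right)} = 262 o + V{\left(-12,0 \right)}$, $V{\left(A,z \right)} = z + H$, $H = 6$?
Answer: $- \frac{251}{5304} \approx -0.047323$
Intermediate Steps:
$V{\left(A,z \right)} = 6 + z$ ($V{\left(A,z \right)} = z + 6 = 6 + z$)
$t{\left(o \right)} = 6 + 262 o$ ($t{\left(o \right)} = 262 o + \left(6 + 0\right) = 262 o + 6 = 6 + 262 o$)
$\frac{\left(-1\right) \left(-1004\right)}{t{\left(-81 \right)}} = \frac{\left(-1\right) \left(-1004\right)}{6 + 262 \left(-81\right)} = \frac{1004}{6 - 21222} = \frac{1004}{-21216} = 1004 \left(- \frac{1}{21216}\right) = - \frac{251}{5304}$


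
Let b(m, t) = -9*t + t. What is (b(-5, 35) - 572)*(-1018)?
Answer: 867336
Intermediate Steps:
b(m, t) = -8*t
(b(-5, 35) - 572)*(-1018) = (-8*35 - 572)*(-1018) = (-280 - 572)*(-1018) = -852*(-1018) = 867336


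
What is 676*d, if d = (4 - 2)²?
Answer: 2704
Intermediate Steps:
d = 4 (d = 2² = 4)
676*d = 676*4 = 2704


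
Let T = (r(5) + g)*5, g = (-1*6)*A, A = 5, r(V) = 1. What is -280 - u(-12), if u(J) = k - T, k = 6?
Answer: -431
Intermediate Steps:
g = -30 (g = -1*6*5 = -6*5 = -30)
T = -145 (T = (1 - 30)*5 = -29*5 = -145)
u(J) = 151 (u(J) = 6 - 1*(-145) = 6 + 145 = 151)
-280 - u(-12) = -280 - 1*151 = -280 - 151 = -431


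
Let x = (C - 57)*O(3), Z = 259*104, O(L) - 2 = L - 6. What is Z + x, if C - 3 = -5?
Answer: 26995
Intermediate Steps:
C = -2 (C = 3 - 5 = -2)
O(L) = -4 + L (O(L) = 2 + (L - 6) = 2 + (-6 + L) = -4 + L)
Z = 26936
x = 59 (x = (-2 - 57)*(-4 + 3) = -59*(-1) = 59)
Z + x = 26936 + 59 = 26995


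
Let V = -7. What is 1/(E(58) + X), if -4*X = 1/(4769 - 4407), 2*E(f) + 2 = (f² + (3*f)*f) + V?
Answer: 1448/9735627 ≈ 0.00014873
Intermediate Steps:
E(f) = -9/2 + 2*f² (E(f) = -1 + ((f² + (3*f)*f) - 7)/2 = -1 + ((f² + 3*f²) - 7)/2 = -1 + (4*f² - 7)/2 = -1 + (-7 + 4*f²)/2 = -1 + (-7/2 + 2*f²) = -9/2 + 2*f²)
X = -1/1448 (X = -1/(4*(4769 - 4407)) = -¼/362 = -¼*1/362 = -1/1448 ≈ -0.00069061)
1/(E(58) + X) = 1/((-9/2 + 2*58²) - 1/1448) = 1/((-9/2 + 2*3364) - 1/1448) = 1/((-9/2 + 6728) - 1/1448) = 1/(13447/2 - 1/1448) = 1/(9735627/1448) = 1448/9735627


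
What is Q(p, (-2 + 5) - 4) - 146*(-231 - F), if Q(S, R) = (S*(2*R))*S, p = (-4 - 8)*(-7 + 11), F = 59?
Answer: 37732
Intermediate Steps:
p = -48 (p = -12*4 = -48)
Q(S, R) = 2*R*S**2 (Q(S, R) = (2*R*S)*S = 2*R*S**2)
Q(p, (-2 + 5) - 4) - 146*(-231 - F) = 2*((-2 + 5) - 4)*(-48)**2 - 146*(-231 - 1*59) = 2*(3 - 4)*2304 - 146*(-231 - 59) = 2*(-1)*2304 - 146*(-290) = -4608 + 42340 = 37732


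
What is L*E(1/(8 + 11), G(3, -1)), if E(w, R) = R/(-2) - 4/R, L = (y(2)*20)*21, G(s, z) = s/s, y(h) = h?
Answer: -3780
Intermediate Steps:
G(s, z) = 1
L = 840 (L = (2*20)*21 = 40*21 = 840)
E(w, R) = -4/R - R/2 (E(w, R) = R*(-½) - 4/R = -R/2 - 4/R = -4/R - R/2)
L*E(1/(8 + 11), G(3, -1)) = 840*(-4/1 - ½*1) = 840*(-4*1 - ½) = 840*(-4 - ½) = 840*(-9/2) = -3780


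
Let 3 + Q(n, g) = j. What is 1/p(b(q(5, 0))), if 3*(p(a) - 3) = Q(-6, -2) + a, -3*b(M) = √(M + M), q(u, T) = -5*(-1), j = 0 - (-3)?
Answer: 243/719 + 9*√10/719 ≈ 0.37755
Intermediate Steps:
j = 3 (j = 0 - 1*(-3) = 0 + 3 = 3)
Q(n, g) = 0 (Q(n, g) = -3 + 3 = 0)
q(u, T) = 5
b(M) = -√2*√M/3 (b(M) = -√(M + M)/3 = -√2*√M/3)
p(a) = 3 + a/3 (p(a) = 3 + (0 + a)/3 = 3 + a/3)
1/p(b(q(5, 0))) = 1/(3 + (-√2*√5/3)/3) = 1/(3 + (-√10/3)/3) = 1/(3 - √10/9)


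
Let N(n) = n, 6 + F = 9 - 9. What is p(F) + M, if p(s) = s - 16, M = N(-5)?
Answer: -27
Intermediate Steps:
F = -6 (F = -6 + (9 - 9) = -6 + 0 = -6)
M = -5
p(s) = -16 + s
p(F) + M = (-16 - 6) - 5 = -22 - 5 = -27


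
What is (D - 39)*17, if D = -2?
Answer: -697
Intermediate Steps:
(D - 39)*17 = (-2 - 39)*17 = -41*17 = -697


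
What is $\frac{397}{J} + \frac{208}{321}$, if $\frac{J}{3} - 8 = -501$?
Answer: $\frac{60065}{158253} \approx 0.37955$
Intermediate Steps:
$J = -1479$ ($J = 24 + 3 \left(-501\right) = 24 - 1503 = -1479$)
$\frac{397}{J} + \frac{208}{321} = \frac{397}{-1479} + \frac{208}{321} = 397 \left(- \frac{1}{1479}\right) + 208 \cdot \frac{1}{321} = - \frac{397}{1479} + \frac{208}{321} = \frac{60065}{158253}$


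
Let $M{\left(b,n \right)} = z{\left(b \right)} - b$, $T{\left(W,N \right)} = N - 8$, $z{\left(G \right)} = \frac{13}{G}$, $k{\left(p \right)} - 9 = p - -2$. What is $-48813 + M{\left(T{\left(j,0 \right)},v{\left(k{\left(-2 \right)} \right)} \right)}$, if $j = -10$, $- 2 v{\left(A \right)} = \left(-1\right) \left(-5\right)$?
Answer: $- \frac{390453}{8} \approx -48807.0$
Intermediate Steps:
$k{\left(p \right)} = 11 + p$ ($k{\left(p \right)} = 9 + \left(p - -2\right) = 9 + \left(p + 2\right) = 9 + \left(2 + p\right) = 11 + p$)
$v{\left(A \right)} = - \frac{5}{2}$ ($v{\left(A \right)} = - \frac{\left(-1\right) \left(-5\right)}{2} = \left(- \frac{1}{2}\right) 5 = - \frac{5}{2}$)
$T{\left(W,N \right)} = -8 + N$ ($T{\left(W,N \right)} = N - 8 = -8 + N$)
$M{\left(b,n \right)} = - b + \frac{13}{b}$ ($M{\left(b,n \right)} = \frac{13}{b} - b = - b + \frac{13}{b}$)
$-48813 + M{\left(T{\left(j,0 \right)},v{\left(k{\left(-2 \right)} \right)} \right)} = -48813 + \left(- (-8 + 0) + \frac{13}{-8 + 0}\right) = -48813 + \left(\left(-1\right) \left(-8\right) + \frac{13}{-8}\right) = -48813 + \left(8 + 13 \left(- \frac{1}{8}\right)\right) = -48813 + \left(8 - \frac{13}{8}\right) = -48813 + \frac{51}{8} = - \frac{390453}{8}$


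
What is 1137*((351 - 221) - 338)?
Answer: -236496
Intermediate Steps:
1137*((351 - 221) - 338) = 1137*(130 - 338) = 1137*(-208) = -236496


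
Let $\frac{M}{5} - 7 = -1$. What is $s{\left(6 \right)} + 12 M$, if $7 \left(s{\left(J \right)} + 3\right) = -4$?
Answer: $\frac{2495}{7} \approx 356.43$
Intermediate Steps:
$M = 30$ ($M = 35 + 5 \left(-1\right) = 35 - 5 = 30$)
$s{\left(J \right)} = - \frac{25}{7}$ ($s{\left(J \right)} = -3 + \frac{1}{7} \left(-4\right) = -3 - \frac{4}{7} = - \frac{25}{7}$)
$s{\left(6 \right)} + 12 M = - \frac{25}{7} + 12 \cdot 30 = - \frac{25}{7} + 360 = \frac{2495}{7}$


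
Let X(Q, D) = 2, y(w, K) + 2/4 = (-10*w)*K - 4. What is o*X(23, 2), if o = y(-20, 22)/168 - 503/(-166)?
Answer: 814157/13944 ≈ 58.388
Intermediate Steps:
y(w, K) = -9/2 - 10*K*w (y(w, K) = -½ + ((-10*w)*K - 4) = -½ + (-10*K*w - 4) = -½ + (-4 - 10*K*w) = -9/2 - 10*K*w)
o = 814157/27888 (o = (-9/2 - 10*22*(-20))/168 - 503/(-166) = (-9/2 + 4400)*(1/168) - 503*(-1/166) = (8791/2)*(1/168) + 503/166 = 8791/336 + 503/166 = 814157/27888 ≈ 29.194)
o*X(23, 2) = (814157/27888)*2 = 814157/13944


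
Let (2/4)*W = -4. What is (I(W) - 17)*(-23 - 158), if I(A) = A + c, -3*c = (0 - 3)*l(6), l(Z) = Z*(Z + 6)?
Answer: -8507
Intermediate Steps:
W = -8 (W = 2*(-4) = -8)
l(Z) = Z*(6 + Z)
c = 72 (c = -(0 - 3)*6*(6 + 6)/3 = -(-1)*6*12 = -(-1)*72 = -1/3*(-216) = 72)
I(A) = 72 + A (I(A) = A + 72 = 72 + A)
(I(W) - 17)*(-23 - 158) = ((72 - 8) - 17)*(-23 - 158) = (64 - 17)*(-181) = 47*(-181) = -8507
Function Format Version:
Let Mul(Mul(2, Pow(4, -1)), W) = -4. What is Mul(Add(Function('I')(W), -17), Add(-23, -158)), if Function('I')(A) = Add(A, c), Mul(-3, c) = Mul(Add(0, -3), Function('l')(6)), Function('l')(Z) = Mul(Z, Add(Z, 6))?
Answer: -8507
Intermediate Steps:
W = -8 (W = Mul(2, -4) = -8)
Function('l')(Z) = Mul(Z, Add(6, Z))
c = 72 (c = Mul(Rational(-1, 3), Mul(Add(0, -3), Mul(6, Add(6, 6)))) = Mul(Rational(-1, 3), Mul(-3, Mul(6, 12))) = Mul(Rational(-1, 3), Mul(-3, 72)) = Mul(Rational(-1, 3), -216) = 72)
Function('I')(A) = Add(72, A) (Function('I')(A) = Add(A, 72) = Add(72, A))
Mul(Add(Function('I')(W), -17), Add(-23, -158)) = Mul(Add(Add(72, -8), -17), Add(-23, -158)) = Mul(Add(64, -17), -181) = Mul(47, -181) = -8507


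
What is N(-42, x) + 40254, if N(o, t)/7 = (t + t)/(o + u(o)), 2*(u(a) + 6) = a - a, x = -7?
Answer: 966145/24 ≈ 40256.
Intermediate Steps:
u(a) = -6 (u(a) = -6 + (a - a)/2 = -6 + (1/2)*0 = -6 + 0 = -6)
N(o, t) = 14*t/(-6 + o) (N(o, t) = 7*((t + t)/(o - 6)) = 7*((2*t)/(-6 + o)) = 7*(2*t/(-6 + o)) = 14*t/(-6 + o))
N(-42, x) + 40254 = 14*(-7)/(-6 - 42) + 40254 = 14*(-7)/(-48) + 40254 = 14*(-7)*(-1/48) + 40254 = 49/24 + 40254 = 966145/24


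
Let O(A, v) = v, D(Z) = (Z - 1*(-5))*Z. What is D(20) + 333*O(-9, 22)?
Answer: 7826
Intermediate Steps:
D(Z) = Z*(5 + Z) (D(Z) = (Z + 5)*Z = (5 + Z)*Z = Z*(5 + Z))
D(20) + 333*O(-9, 22) = 20*(5 + 20) + 333*22 = 20*25 + 7326 = 500 + 7326 = 7826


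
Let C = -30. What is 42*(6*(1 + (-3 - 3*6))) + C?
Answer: -5070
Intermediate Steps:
42*(6*(1 + (-3 - 3*6))) + C = 42*(6*(1 + (-3 - 3*6))) - 30 = 42*(6*(1 + (-3 - 18))) - 30 = 42*(6*(1 - 21)) - 30 = 42*(6*(-20)) - 30 = 42*(-120) - 30 = -5040 - 30 = -5070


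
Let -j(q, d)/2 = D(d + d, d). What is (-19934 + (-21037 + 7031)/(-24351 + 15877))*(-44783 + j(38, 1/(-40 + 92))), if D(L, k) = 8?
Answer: 3783425850645/4237 ≈ 8.9295e+8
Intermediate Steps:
j(q, d) = -16 (j(q, d) = -2*8 = -16)
(-19934 + (-21037 + 7031)/(-24351 + 15877))*(-44783 + j(38, 1/(-40 + 92))) = (-19934 + (-21037 + 7031)/(-24351 + 15877))*(-44783 - 16) = (-19934 - 14006/(-8474))*(-44799) = (-19934 - 14006*(-1/8474))*(-44799) = (-19934 + 7003/4237)*(-44799) = -84453355/4237*(-44799) = 3783425850645/4237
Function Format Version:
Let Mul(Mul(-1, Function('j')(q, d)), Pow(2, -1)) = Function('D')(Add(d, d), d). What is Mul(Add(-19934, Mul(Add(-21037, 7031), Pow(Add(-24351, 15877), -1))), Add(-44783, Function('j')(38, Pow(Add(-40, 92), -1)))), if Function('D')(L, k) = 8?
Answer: Rational(3783425850645, 4237) ≈ 8.9295e+8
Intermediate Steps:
Function('j')(q, d) = -16 (Function('j')(q, d) = Mul(-2, 8) = -16)
Mul(Add(-19934, Mul(Add(-21037, 7031), Pow(Add(-24351, 15877), -1))), Add(-44783, Function('j')(38, Pow(Add(-40, 92), -1)))) = Mul(Add(-19934, Mul(Add(-21037, 7031), Pow(Add(-24351, 15877), -1))), Add(-44783, -16)) = Mul(Add(-19934, Mul(-14006, Pow(-8474, -1))), -44799) = Mul(Add(-19934, Mul(-14006, Rational(-1, 8474))), -44799) = Mul(Add(-19934, Rational(7003, 4237)), -44799) = Mul(Rational(-84453355, 4237), -44799) = Rational(3783425850645, 4237)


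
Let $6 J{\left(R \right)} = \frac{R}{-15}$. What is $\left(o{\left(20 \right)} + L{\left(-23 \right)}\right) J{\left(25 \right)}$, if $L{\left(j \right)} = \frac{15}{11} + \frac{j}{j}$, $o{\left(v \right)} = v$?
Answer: $- \frac{205}{33} \approx -6.2121$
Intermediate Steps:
$L{\left(j \right)} = \frac{26}{11}$ ($L{\left(j \right)} = 15 \cdot \frac{1}{11} + 1 = \frac{15}{11} + 1 = \frac{26}{11}$)
$J{\left(R \right)} = - \frac{R}{90}$ ($J{\left(R \right)} = \frac{R \frac{1}{-15}}{6} = \frac{R \left(- \frac{1}{15}\right)}{6} = \frac{\left(- \frac{1}{15}\right) R}{6} = - \frac{R}{90}$)
$\left(o{\left(20 \right)} + L{\left(-23 \right)}\right) J{\left(25 \right)} = \left(20 + \frac{26}{11}\right) \left(\left(- \frac{1}{90}\right) 25\right) = \frac{246}{11} \left(- \frac{5}{18}\right) = - \frac{205}{33}$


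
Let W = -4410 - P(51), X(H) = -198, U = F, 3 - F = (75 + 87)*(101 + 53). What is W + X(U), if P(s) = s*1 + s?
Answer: -4710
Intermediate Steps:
F = -24945 (F = 3 - (75 + 87)*(101 + 53) = 3 - 162*154 = 3 - 1*24948 = 3 - 24948 = -24945)
U = -24945
P(s) = 2*s (P(s) = s + s = 2*s)
W = -4512 (W = -4410 - 2*51 = -4410 - 1*102 = -4410 - 102 = -4512)
W + X(U) = -4512 - 198 = -4710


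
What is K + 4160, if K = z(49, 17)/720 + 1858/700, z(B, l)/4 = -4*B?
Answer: 13108931/3150 ≈ 4161.6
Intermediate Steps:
z(B, l) = -16*B (z(B, l) = 4*(-4*B) = -16*B)
K = 4931/3150 (K = -16*49/720 + 1858/700 = -784*1/720 + 1858*(1/700) = -49/45 + 929/350 = 4931/3150 ≈ 1.5654)
K + 4160 = 4931/3150 + 4160 = 13108931/3150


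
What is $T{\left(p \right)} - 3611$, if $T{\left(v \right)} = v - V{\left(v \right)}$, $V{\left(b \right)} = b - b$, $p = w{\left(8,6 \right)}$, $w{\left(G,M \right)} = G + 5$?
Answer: $-3598$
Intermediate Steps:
$w{\left(G,M \right)} = 5 + G$
$p = 13$ ($p = 5 + 8 = 13$)
$V{\left(b \right)} = 0$
$T{\left(v \right)} = v$ ($T{\left(v \right)} = v - 0 = v + 0 = v$)
$T{\left(p \right)} - 3611 = 13 - 3611 = -3598$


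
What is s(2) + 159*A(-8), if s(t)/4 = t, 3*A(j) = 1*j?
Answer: -416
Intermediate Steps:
A(j) = j/3 (A(j) = (1*j)/3 = j/3)
s(t) = 4*t
s(2) + 159*A(-8) = 4*2 + 159*((⅓)*(-8)) = 8 + 159*(-8/3) = 8 - 424 = -416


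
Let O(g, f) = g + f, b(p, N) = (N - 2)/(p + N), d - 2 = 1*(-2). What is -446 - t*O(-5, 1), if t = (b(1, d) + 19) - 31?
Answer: -502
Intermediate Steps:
d = 0 (d = 2 + 1*(-2) = 2 - 2 = 0)
b(p, N) = (-2 + N)/(N + p)
O(g, f) = f + g
t = -14 (t = ((-2 + 0)/(0 + 1) + 19) - 31 = (-2/1 + 19) - 31 = (1*(-2) + 19) - 31 = (-2 + 19) - 31 = 17 - 31 = -14)
-446 - t*O(-5, 1) = -446 - (-14)*(1 - 5) = -446 - (-14)*(-4) = -446 - 1*56 = -446 - 56 = -502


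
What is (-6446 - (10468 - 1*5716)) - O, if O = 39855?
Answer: -51053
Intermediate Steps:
(-6446 - (10468 - 1*5716)) - O = (-6446 - (10468 - 1*5716)) - 1*39855 = (-6446 - (10468 - 5716)) - 39855 = (-6446 - 1*4752) - 39855 = (-6446 - 4752) - 39855 = -11198 - 39855 = -51053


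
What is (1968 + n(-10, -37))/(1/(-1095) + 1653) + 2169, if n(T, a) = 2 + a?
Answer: 3928080381/1810034 ≈ 2170.2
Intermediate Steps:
(1968 + n(-10, -37))/(1/(-1095) + 1653) + 2169 = (1968 + (2 - 37))/(1/(-1095) + 1653) + 2169 = (1968 - 35)/(-1/1095 + 1653) + 2169 = 1933/(1810034/1095) + 2169 = 1933*(1095/1810034) + 2169 = 2116635/1810034 + 2169 = 3928080381/1810034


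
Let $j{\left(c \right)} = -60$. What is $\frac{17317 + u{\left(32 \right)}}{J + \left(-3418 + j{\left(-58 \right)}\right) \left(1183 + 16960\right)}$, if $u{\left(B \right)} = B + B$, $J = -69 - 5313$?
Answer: $- \frac{2483}{9015248} \approx -0.00027542$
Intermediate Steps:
$J = -5382$ ($J = -69 - 5313 = -5382$)
$u{\left(B \right)} = 2 B$
$\frac{17317 + u{\left(32 \right)}}{J + \left(-3418 + j{\left(-58 \right)}\right) \left(1183 + 16960\right)} = \frac{17317 + 2 \cdot 32}{-5382 + \left(-3418 - 60\right) \left(1183 + 16960\right)} = \frac{17317 + 64}{-5382 - 63101354} = \frac{17381}{-5382 - 63101354} = \frac{17381}{-63106736} = 17381 \left(- \frac{1}{63106736}\right) = - \frac{2483}{9015248}$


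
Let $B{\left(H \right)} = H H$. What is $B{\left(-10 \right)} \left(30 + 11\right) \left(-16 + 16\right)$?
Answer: $0$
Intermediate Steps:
$B{\left(H \right)} = H^{2}$
$B{\left(-10 \right)} \left(30 + 11\right) \left(-16 + 16\right) = \left(-10\right)^{2} \left(30 + 11\right) \left(-16 + 16\right) = 100 \cdot 41 \cdot 0 = 100 \cdot 0 = 0$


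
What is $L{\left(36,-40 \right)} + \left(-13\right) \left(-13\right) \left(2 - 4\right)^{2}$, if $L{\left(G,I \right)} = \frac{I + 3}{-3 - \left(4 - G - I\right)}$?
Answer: $\frac{7473}{11} \approx 679.36$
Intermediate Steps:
$L{\left(G,I \right)} = \frac{3 + I}{-7 + G + I}$ ($L{\left(G,I \right)} = \frac{3 + I}{-3 + \left(-4 + G + I\right)} = \frac{3 + I}{-7 + G + I}$)
$L{\left(36,-40 \right)} + \left(-13\right) \left(-13\right) \left(2 - 4\right)^{2} = \frac{3 - 40}{-7 + 36 - 40} + \left(-13\right) \left(-13\right) \left(2 - 4\right)^{2} = \frac{1}{-11} \left(-37\right) + 169 \left(-2\right)^{2} = \left(- \frac{1}{11}\right) \left(-37\right) + 169 \cdot 4 = \frac{37}{11} + 676 = \frac{7473}{11}$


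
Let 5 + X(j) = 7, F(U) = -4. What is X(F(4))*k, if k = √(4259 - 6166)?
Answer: 2*I*√1907 ≈ 87.338*I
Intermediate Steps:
k = I*√1907 (k = √(-1907) = I*√1907 ≈ 43.669*I)
X(j) = 2 (X(j) = -5 + 7 = 2)
X(F(4))*k = 2*(I*√1907) = 2*I*√1907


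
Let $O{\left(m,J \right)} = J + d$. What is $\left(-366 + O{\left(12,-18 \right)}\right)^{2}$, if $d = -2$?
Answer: $148996$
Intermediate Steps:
$O{\left(m,J \right)} = -2 + J$ ($O{\left(m,J \right)} = J - 2 = -2 + J$)
$\left(-366 + O{\left(12,-18 \right)}\right)^{2} = \left(-366 - 20\right)^{2} = \left(-386\right)^{2} = 148996$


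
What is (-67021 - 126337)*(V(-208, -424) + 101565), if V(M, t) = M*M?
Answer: -28003845782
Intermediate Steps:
V(M, t) = M²
(-67021 - 126337)*(V(-208, -424) + 101565) = (-67021 - 126337)*((-208)² + 101565) = -193358*(43264 + 101565) = -193358*144829 = -28003845782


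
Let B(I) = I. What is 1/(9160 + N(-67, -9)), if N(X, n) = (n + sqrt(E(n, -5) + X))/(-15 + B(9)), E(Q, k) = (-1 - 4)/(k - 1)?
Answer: 1978884/18129546163 + 6*I*sqrt(2382)/18129546163 ≈ 0.00010915 + 1.6152e-8*I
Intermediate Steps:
E(Q, k) = -5/(-1 + k)
N(X, n) = -n/6 - sqrt(5/6 + X)/6 (N(X, n) = (n + sqrt(-5/(-1 - 5) + X))/(-15 + 9) = (n + sqrt(-5/(-6) + X))/(-6) = (n + sqrt(-5*(-1/6) + X))*(-1/6) = (n + sqrt(5/6 + X))*(-1/6) = -n/6 - sqrt(5/6 + X)/6)
1/(9160 + N(-67, -9)) = 1/(9160 + (-1/6*(-9) - sqrt(30 + 36*(-67))/36)) = 1/(9160 + (3/2 - sqrt(30 - 2412)/36)) = 1/(9160 + (3/2 - I*sqrt(2382)/36)) = 1/(18323/2 - I*sqrt(2382)/36)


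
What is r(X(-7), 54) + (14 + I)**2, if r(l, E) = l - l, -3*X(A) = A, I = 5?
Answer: 361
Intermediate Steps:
X(A) = -A/3
r(l, E) = 0
r(X(-7), 54) + (14 + I)**2 = 0 + (14 + 5)**2 = 0 + 19**2 = 0 + 361 = 361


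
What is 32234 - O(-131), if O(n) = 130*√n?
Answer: 32234 - 130*I*√131 ≈ 32234.0 - 1487.9*I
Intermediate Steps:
32234 - O(-131) = 32234 - 130*√(-131) = 32234 - 130*I*√131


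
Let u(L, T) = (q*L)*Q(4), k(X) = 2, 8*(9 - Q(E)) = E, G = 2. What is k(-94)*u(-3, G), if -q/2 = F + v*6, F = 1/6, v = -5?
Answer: -3043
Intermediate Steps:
F = ⅙ ≈ 0.16667
Q(E) = 9 - E/8
q = 179/3 (q = -2*(⅙ - 5*6) = -2*(⅙ - 30) = -2*(-179/6) = 179/3 ≈ 59.667)
u(L, T) = 3043*L/6 (u(L, T) = (179*L/3)*(9 - ⅛*4) = (179*L/3)*(9 - ½) = (179*L/3)*(17/2) = 3043*L/6)
k(-94)*u(-3, G) = 2*((3043/6)*(-3)) = 2*(-3043/2) = -3043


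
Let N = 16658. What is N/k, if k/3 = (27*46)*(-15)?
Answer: -8329/27945 ≈ -0.29805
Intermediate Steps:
k = -55890 (k = 3*((27*46)*(-15)) = 3*(1242*(-15)) = 3*(-18630) = -55890)
N/k = 16658/(-55890) = 16658*(-1/55890) = -8329/27945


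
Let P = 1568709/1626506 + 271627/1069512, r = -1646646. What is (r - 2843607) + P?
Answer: -3905548448520778973/869783842536 ≈ -4.4902e+6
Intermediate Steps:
P = 1059778022635/869783842536 (P = 1568709*(1/1626506) + 271627*(1/1069512) = 1568709/1626506 + 271627/1069512 = 1059778022635/869783842536 ≈ 1.2184)
(r - 2843607) + P = (-1646646 - 2843607) + 1059778022635/869783842536 = -4490253 + 1059778022635/869783842536 = -3905548448520778973/869783842536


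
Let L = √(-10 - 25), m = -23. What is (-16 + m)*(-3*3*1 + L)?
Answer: 351 - 39*I*√35 ≈ 351.0 - 230.73*I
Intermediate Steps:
L = I*√35 (L = √(-35) = I*√35 ≈ 5.9161*I)
(-16 + m)*(-3*3*1 + L) = (-16 - 23)*(-3*3*1 + I*√35) = -39*(-9*1 + I*√35) = -39*(-9 + I*√35) = 351 - 39*I*√35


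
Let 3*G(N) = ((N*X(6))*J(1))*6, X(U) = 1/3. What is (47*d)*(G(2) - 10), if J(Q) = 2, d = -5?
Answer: 5170/3 ≈ 1723.3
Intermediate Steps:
X(U) = ⅓
G(N) = 4*N/3 (G(N) = (((N*(⅓))*2)*6)/3 = (((N/3)*2)*6)/3 = ((2*N/3)*6)/3 = (4*N)/3 = 4*N/3)
(47*d)*(G(2) - 10) = (47*(-5))*((4/3)*2 - 10) = -235*(8/3 - 10) = -235*(-22/3) = 5170/3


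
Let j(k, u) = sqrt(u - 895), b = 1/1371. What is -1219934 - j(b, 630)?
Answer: -1219934 - I*sqrt(265) ≈ -1.2199e+6 - 16.279*I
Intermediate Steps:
b = 1/1371 ≈ 0.00072939
j(k, u) = sqrt(-895 + u)
-1219934 - j(b, 630) = -1219934 - sqrt(-895 + 630) = -1219934 - sqrt(-265) = -1219934 - I*sqrt(265)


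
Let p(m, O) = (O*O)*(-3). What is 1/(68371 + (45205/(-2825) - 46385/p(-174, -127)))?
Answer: 27338655/1868759921663 ≈ 1.4629e-5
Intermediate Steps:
p(m, O) = -3*O² (p(m, O) = O²*(-3) = -3*O²)
1/(68371 + (45205/(-2825) - 46385/p(-174, -127))) = 1/(68371 + (45205/(-2825) - 46385/((-3*(-127)²)))) = 1/(68371 + (45205*(-1/2825) - 46385/((-3*16129)))) = 1/(68371 + (-9041/565 - 46385/(-48387))) = 1/(68371 + (-9041/565 - 46385*(-1/48387))) = 1/(68371 + (-9041/565 + 46385/48387)) = 1/(68371 - 411259342/27338655) = 1/(1868759921663/27338655) = 27338655/1868759921663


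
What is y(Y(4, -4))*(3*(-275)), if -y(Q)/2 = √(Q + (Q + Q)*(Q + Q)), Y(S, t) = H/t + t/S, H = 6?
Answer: 2475*√10 ≈ 7826.6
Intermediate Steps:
Y(S, t) = 6/t + t/S
y(Q) = -2*√(Q + 4*Q²) (y(Q) = -2*√(Q + (Q + Q)*(Q + Q)) = -2*√(Q + (2*Q)*(2*Q)) = -2*√(Q + 4*Q²))
y(Y(4, -4))*(3*(-275)) = (-2*√(1 + 3/2)*√(-1 - 4*(6/(-4) - 4/4)))*(3*(-275)) = -2*√10*√(-1 - 4*(6*(-¼) - 4*¼))/2*(-825) = -2*√10*√(-1 - 4*(-3/2 - 1))/2*(-825) = -2*3*√10/2*(-825) = -3*√10*(-825) = 2475*√10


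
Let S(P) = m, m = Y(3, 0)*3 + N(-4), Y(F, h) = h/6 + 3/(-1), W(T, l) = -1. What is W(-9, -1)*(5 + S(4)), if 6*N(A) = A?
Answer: 14/3 ≈ 4.6667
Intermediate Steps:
Y(F, h) = -3 + h/6 (Y(F, h) = h*(⅙) + 3*(-1) = h/6 - 3 = -3 + h/6)
N(A) = A/6
m = -29/3 (m = (-3 + (⅙)*0)*3 + (⅙)*(-4) = (-3 + 0)*3 - ⅔ = -3*3 - ⅔ = -9 - ⅔ = -29/3 ≈ -9.6667)
S(P) = -29/3
W(-9, -1)*(5 + S(4)) = -(5 - 29/3) = -1*(-14/3) = 14/3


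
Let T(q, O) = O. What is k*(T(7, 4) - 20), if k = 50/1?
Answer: -800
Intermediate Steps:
k = 50 (k = 50*1 = 50)
k*(T(7, 4) - 20) = 50*(4 - 20) = 50*(-16) = -800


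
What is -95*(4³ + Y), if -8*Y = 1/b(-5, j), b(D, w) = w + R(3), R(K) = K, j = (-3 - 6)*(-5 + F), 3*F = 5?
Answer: -1605025/264 ≈ -6079.6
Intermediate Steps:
F = 5/3 (F = (⅓)*5 = 5/3 ≈ 1.6667)
j = 30 (j = (-3 - 6)*(-5 + 5/3) = -9*(-10/3) = 30)
b(D, w) = 3 + w (b(D, w) = w + 3 = 3 + w)
Y = -1/264 (Y = -1/(8*(3 + 30)) = -⅛/33 = -⅛*1/33 = -1/264 ≈ -0.0037879)
-95*(4³ + Y) = -95*(4³ - 1/264) = -95*(64 - 1/264) = -95*16895/264 = -1605025/264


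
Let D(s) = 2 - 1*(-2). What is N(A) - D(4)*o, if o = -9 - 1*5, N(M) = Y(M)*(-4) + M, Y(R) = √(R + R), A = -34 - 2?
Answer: 20 - 24*I*√2 ≈ 20.0 - 33.941*I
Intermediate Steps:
A = -36
D(s) = 4 (D(s) = 2 + 2 = 4)
Y(R) = √2*√R (Y(R) = √(2*R) = √2*√R)
N(M) = M - 4*√2*√M (N(M) = (√2*√M)*(-4) + M = -4*√2*√M + M = M - 4*√2*√M)
o = -14 (o = -9 - 5 = -14)
N(A) - D(4)*o = (-36 - 4*√2*√(-36)) - 4*(-14) = (-36 - 4*√2*6*I) - 1*(-56) = (-36 - 24*I*√2) + 56 = 20 - 24*I*√2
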